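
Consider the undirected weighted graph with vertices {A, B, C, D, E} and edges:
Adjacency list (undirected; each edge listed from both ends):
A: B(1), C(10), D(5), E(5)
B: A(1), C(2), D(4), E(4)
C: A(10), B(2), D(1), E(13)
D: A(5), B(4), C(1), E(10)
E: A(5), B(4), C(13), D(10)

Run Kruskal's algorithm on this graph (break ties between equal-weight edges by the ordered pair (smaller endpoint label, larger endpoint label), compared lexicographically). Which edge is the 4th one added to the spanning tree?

B-E

Kruskal's algorithm — process edges by increasing weight (ties by edge label):
A–B (1): add. Components now {A,B} {C} {D} {E}
C–D (1): add. Components now {A,B} {C,D} {E}
B–C (2): add. Components now {A,B,C,D} {E}
B–D (4): skip — B and D already connected.
B–E (4): add. Components now {A,B,C,D,E}
The 4th edge added is B–E.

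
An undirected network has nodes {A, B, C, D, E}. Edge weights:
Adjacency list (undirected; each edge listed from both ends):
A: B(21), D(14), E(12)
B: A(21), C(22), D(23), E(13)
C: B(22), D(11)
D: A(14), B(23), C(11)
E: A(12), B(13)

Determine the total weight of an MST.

Grow the tree from A using Prim:
Step 1: frontier [A—E 12, A—D 14, A—B 21] → take A—E (12); add E.
Step 2: frontier [A—D 14, A—B 21, B—E 13] → take B—E (13); add B.
Step 3: frontier [A—D 14, B—C 22, B—D 23] → take A—D (14); add D.
Step 4: frontier [B—C 22, C—D 11] → take C—D (11); add C.
MST edges: A—E, B—E, A—D, C—D; total weight 12+13+14+11 = 50.

50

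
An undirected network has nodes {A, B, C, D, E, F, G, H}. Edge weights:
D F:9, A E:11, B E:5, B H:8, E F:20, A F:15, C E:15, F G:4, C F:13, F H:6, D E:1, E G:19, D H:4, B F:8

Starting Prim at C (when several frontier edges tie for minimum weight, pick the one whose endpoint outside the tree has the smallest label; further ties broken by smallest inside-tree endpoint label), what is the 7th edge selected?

A-E

Prim, starting at C.
Step 1: frontier [C F 13, C E 15] → take C F (13); add F.
Step 2: frontier [C E 15, F G 4, F H 6, B F 8, D F 9, A F 15, E F 20] → take F G (4); add G.
Step 3: frontier [C E 15, F H 6, B F 8, D F 9, A F 15, E F 20, E G 19] → take F H (6); add H.
Step 4: frontier [C E 15, B F 8, D F 9, A F 15, E F 20, E G 19, D H 4, B H 8] → take D H (4); add D.
Step 5: frontier [C E 15, D E 1, B F 8, A F 15, E F 20, E G 19, B H 8] → take D E (1); add E.
Step 6: frontier [B E 5, A E 11, B F 8, A F 15, B H 8] → take B E (5); add B.
Step 7: frontier [A E 11, A F 15] → take A E (11); add A.
The 7th edge added is A E.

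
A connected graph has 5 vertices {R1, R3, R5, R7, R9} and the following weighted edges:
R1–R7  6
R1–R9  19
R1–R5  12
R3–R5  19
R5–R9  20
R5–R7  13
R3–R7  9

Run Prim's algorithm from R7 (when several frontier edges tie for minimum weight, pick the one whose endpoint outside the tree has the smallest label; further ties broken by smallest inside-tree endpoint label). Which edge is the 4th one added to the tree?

R1-R9

Grow the tree from R7 using Prim:
Step 1: cheapest edge leaving the tree is R1–R7 (6); add R1.
Step 2: cheapest edge leaving the tree is R3–R7 (9); add R3.
Step 3: cheapest edge leaving the tree is R1–R5 (12); add R5.
Step 4: cheapest edge leaving the tree is R1–R9 (19); add R9.
The 4th edge added is R1–R9.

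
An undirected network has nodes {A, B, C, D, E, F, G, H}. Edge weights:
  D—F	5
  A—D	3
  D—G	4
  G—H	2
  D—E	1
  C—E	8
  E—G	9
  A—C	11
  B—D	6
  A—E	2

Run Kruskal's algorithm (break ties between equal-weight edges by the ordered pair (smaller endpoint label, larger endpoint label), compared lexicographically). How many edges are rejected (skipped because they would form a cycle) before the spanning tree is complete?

1

Sort edges by weight, then run Kruskal:
D—E (1): add — endpoints in different components.
A—E (2): add — endpoints in different components.
G—H (2): add — endpoints in different components.
A—D (3): skip — A and D already connected.
D—G (4): add — endpoints in different components.
D—F (5): add — endpoints in different components.
B—D (6): add — endpoints in different components.
C—E (8): add — endpoints in different components.
Edges rejected before the tree was complete: 1.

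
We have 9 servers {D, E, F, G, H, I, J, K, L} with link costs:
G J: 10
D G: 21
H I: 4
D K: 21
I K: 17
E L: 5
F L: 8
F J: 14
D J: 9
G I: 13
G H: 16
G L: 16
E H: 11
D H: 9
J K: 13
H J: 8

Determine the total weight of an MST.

Kruskal's algorithm — process edges by increasing weight (ties by edge label):
H I (4): add — endpoints in different components.
E L (5): add — endpoints in different components.
F L (8): add — endpoints in different components.
H J (8): add — endpoints in different components.
D H (9): add — endpoints in different components.
D J (9): skip — D and J already connected.
G J (10): add — endpoints in different components.
E H (11): add — endpoints in different components.
G I (13): skip — G and I already connected.
J K (13): add — endpoints in different components.
MST edges: H I, E L, F L, H J, D H, G J, E H, J K; total weight 4+5+8+8+9+10+11+13 = 68.

68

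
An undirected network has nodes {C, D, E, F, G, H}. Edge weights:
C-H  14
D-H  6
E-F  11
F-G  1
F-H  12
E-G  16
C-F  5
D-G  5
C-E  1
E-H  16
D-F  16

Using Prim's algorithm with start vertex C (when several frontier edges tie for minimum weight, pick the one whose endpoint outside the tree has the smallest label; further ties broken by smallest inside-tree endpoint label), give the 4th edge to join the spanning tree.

D-G

Prim, starting at C.
Step 1: frontier [C-E 1, C-F 5, C-H 14] → take C-E (1); add E.
Step 2: frontier [C-F 5, C-H 14, E-F 11, E-G 16, E-H 16] → take C-F (5); add F.
Step 3: frontier [C-H 14, E-G 16, E-H 16, F-G 1, F-H 12, D-F 16] → take F-G (1); add G.
Step 4: frontier [C-H 14, E-H 16, F-H 12, D-F 16, D-G 5] → take D-G (5); add D.
Step 5: frontier [C-H 14, D-H 6, E-H 16, F-H 12] → take D-H (6); add H.
The 4th edge added is D-G.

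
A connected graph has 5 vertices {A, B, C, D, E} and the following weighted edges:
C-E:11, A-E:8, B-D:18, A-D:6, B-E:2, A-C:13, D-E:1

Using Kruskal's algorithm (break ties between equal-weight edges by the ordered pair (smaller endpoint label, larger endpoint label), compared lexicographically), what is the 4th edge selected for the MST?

Kruskal's algorithm — process edges by increasing weight (ties by edge label):
D-E (1): add — endpoints in different components.
B-E (2): add — endpoints in different components.
A-D (6): add — endpoints in different components.
A-E (8): skip — A and E already connected.
C-E (11): add — endpoints in different components.
The 4th edge added is C-E.

C-E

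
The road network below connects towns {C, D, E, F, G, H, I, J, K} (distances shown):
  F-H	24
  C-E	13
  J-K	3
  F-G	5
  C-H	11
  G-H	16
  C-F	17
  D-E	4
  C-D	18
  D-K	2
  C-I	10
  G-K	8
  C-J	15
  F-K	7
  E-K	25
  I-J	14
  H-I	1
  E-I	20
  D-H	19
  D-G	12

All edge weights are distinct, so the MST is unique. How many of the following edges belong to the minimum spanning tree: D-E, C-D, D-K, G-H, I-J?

2

Kruskal's algorithm — process edges by increasing weight (ties by edge label):
H-I (1): add — endpoints in different components.
D-K (2): add — endpoints in different components.
J-K (3): add — endpoints in different components.
D-E (4): add — endpoints in different components.
F-G (5): add — endpoints in different components.
F-K (7): add — endpoints in different components.
G-K (8): skip — G and K already connected.
C-I (10): add — endpoints in different components.
C-H (11): skip — C and H already connected.
D-G (12): skip — D and G already connected.
C-E (13): add — endpoints in different components.
MST edge set: {H-I, D-K, J-K, D-E, F-G, F-K, C-I, C-E}.
Of the listed edges, {D-E, D-K} are in the MST → 2.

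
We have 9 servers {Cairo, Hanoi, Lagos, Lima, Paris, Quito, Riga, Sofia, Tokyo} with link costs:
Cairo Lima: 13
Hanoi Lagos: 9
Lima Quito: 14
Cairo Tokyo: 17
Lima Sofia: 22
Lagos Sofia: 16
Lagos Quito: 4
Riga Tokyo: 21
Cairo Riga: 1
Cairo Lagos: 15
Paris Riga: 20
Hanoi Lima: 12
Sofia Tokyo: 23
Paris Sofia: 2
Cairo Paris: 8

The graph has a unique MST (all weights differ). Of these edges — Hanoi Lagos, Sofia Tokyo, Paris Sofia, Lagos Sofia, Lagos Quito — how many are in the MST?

3

Sort edges by weight, then run Kruskal:
Cairo Riga (1): add — endpoints in different components.
Paris Sofia (2): add — endpoints in different components.
Lagos Quito (4): add — endpoints in different components.
Cairo Paris (8): add — endpoints in different components.
Hanoi Lagos (9): add — endpoints in different components.
Hanoi Lima (12): add — endpoints in different components.
Cairo Lima (13): add — endpoints in different components.
Lima Quito (14): skip — Lima and Quito already connected.
Cairo Lagos (15): skip — Lagos and Cairo already connected.
Lagos Sofia (16): skip — Lagos and Sofia already connected.
Cairo Tokyo (17): add — endpoints in different components.
MST edge set: {Cairo Riga, Paris Sofia, Lagos Quito, Cairo Paris, Hanoi Lagos, Hanoi Lima, Cairo Lima, Cairo Tokyo}.
Of the listed edges, {Hanoi Lagos, Paris Sofia, Lagos Quito} are in the MST → 3.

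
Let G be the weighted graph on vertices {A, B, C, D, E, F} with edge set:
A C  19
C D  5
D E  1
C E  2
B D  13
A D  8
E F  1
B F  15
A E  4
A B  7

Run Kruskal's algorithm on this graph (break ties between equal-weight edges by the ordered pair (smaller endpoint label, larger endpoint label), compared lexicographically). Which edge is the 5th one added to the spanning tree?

A-B

Sort edges by weight, then run Kruskal:
D E (1): add — endpoints in different components.
E F (1): add — endpoints in different components.
C E (2): add — endpoints in different components.
A E (4): add — endpoints in different components.
C D (5): skip — C and D already connected.
A B (7): add — endpoints in different components.
The 5th edge added is A B.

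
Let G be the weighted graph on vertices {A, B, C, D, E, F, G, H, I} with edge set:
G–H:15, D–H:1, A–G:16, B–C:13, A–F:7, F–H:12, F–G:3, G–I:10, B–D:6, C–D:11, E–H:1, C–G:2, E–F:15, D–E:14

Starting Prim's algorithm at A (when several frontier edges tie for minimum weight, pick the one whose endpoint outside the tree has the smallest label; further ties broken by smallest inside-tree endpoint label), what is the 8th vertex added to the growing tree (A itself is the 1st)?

Prim, starting at A.
Step 1: cheapest edge leaving the tree is A–F (7); add F.
Step 2: cheapest edge leaving the tree is F–G (3); add G.
Step 3: cheapest edge leaving the tree is C–G (2); add C.
Step 4: cheapest edge leaving the tree is G–I (10); add I.
Step 5: cheapest edge leaving the tree is C–D (11); add D.
Step 6: cheapest edge leaving the tree is D–H (1); add H.
Step 7: cheapest edge leaving the tree is E–H (1); add E.
Step 8: cheapest edge leaving the tree is B–D (6); add B.
Vertex order: A, F, G, C, I, D, H, E, B. The 8th vertex is E.

E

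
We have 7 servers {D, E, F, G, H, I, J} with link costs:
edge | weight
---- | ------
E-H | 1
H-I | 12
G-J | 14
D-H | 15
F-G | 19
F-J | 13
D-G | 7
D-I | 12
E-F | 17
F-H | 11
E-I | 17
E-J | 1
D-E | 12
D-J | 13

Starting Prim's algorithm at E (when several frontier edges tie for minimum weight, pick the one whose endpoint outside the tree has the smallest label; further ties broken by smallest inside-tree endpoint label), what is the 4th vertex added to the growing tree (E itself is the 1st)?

F

Grow the tree from E using Prim:
Step 1: cheapest edge leaving the tree is E-H (1); add H.
Step 2: cheapest edge leaving the tree is E-J (1); add J.
Step 3: cheapest edge leaving the tree is F-H (11); add F.
Step 4: cheapest edge leaving the tree is D-E (12); add D.
Step 5: cheapest edge leaving the tree is D-G (7); add G.
Step 6: cheapest edge leaving the tree is D-I (12); add I.
Vertex order: E, H, J, F, D, G, I. The 4th vertex is F.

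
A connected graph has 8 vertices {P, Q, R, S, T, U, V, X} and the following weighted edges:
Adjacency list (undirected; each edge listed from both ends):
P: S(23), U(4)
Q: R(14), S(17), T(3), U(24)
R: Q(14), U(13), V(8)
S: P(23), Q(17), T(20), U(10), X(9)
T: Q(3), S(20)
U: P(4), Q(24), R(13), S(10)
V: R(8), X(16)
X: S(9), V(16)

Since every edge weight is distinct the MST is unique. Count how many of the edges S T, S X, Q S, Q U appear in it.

1

Kruskal's algorithm — process edges by increasing weight (ties by edge label):
Q T (3): add — endpoints in different components.
P U (4): add — endpoints in different components.
R V (8): add — endpoints in different components.
S X (9): add — endpoints in different components.
S U (10): add — endpoints in different components.
R U (13): add — endpoints in different components.
Q R (14): add — endpoints in different components.
MST edge set: {Q T, P U, R V, S X, S U, R U, Q R}.
Of the listed edges, {S X} are in the MST → 1.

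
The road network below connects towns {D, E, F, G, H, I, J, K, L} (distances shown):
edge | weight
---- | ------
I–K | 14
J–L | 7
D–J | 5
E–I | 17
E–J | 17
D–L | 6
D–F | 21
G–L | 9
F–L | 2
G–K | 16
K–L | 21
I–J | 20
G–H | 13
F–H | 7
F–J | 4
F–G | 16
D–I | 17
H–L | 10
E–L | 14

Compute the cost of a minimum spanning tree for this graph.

71

Kruskal's algorithm — process edges by increasing weight (ties by edge label):
F–L (2): add — endpoints in different components.
F–J (4): add — endpoints in different components.
D–J (5): add — endpoints in different components.
D–L (6): skip — D and L already connected.
F–H (7): add — endpoints in different components.
J–L (7): skip — J and L already connected.
G–L (9): add — endpoints in different components.
H–L (10): skip — H and L already connected.
G–H (13): skip — G and H already connected.
E–L (14): add — endpoints in different components.
I–K (14): add — endpoints in different components.
F–G (16): skip — F and G already connected.
G–K (16): add — endpoints in different components.
MST edges: F–L, F–J, D–J, F–H, G–L, E–L, I–K, G–K; total weight 2+4+5+7+9+14+14+16 = 71.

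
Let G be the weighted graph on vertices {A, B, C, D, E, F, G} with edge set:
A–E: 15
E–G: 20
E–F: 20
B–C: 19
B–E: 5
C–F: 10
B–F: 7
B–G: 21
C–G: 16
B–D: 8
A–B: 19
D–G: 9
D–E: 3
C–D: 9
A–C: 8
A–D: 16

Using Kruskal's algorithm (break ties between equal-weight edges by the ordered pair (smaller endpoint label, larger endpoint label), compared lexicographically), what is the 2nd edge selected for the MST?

B-E

Kruskal: consider edges lightest-first.
D–E (3): add — endpoints in different components.
B–E (5): add — endpoints in different components.
B–F (7): add — endpoints in different components.
A–C (8): add — endpoints in different components.
B–D (8): skip — B and D already connected.
C–D (9): add — endpoints in different components.
D–G (9): add — endpoints in different components.
The 2nd edge added is B–E.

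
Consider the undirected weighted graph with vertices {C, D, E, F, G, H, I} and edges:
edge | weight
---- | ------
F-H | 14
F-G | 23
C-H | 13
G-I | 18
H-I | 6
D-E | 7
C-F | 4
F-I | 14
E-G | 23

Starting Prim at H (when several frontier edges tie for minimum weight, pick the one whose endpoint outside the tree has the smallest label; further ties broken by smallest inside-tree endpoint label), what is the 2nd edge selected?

C-H

Grow the tree from H using Prim:
Step 1: frontier [H-I 6, C-H 13, F-H 14] → take H-I (6); add I.
Step 2: frontier [C-H 13, F-H 14, F-I 14, G-I 18] → take C-H (13); add C.
Step 3: frontier [C-F 4, F-H 14, F-I 14, G-I 18] → take C-F (4); add F.
Step 4: frontier [F-G 23, G-I 18] → take G-I (18); add G.
Step 5: frontier [E-G 23] → take E-G (23); add E.
Step 6: frontier [D-E 7] → take D-E (7); add D.
The 2nd edge added is C-H.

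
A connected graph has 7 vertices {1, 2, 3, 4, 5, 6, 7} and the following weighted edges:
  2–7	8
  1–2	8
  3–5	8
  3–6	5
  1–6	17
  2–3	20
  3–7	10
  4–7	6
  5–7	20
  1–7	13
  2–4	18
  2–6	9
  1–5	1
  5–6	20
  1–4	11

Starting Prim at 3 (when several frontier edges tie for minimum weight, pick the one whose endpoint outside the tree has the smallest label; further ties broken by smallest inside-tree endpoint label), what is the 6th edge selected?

4-7

Prim's algorithm from 3:
Step 1: cheapest edge leaving the tree is 3–6 (5); add 6.
Step 2: cheapest edge leaving the tree is 3–5 (8); add 5.
Step 3: cheapest edge leaving the tree is 1–5 (1); add 1.
Step 4: cheapest edge leaving the tree is 1–2 (8); add 2.
Step 5: cheapest edge leaving the tree is 2–7 (8); add 7.
Step 6: cheapest edge leaving the tree is 4–7 (6); add 4.
The 6th edge added is 4–7.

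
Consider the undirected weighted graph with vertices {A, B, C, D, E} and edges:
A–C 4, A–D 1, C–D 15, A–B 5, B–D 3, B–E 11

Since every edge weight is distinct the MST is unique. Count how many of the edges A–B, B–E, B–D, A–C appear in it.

Sort edges by weight, then run Kruskal:
A–D (1): add. Components now {A,D} {B} {C} {E}
B–D (3): add. Components now {A,B,D} {C} {E}
A–C (4): add. Components now {A,B,C,D} {E}
A–B (5): skip — A and B already connected.
B–E (11): add. Components now {A,B,C,D,E}
MST edge set: {A–D, B–D, A–C, B–E}.
Of the listed edges, {B–E, B–D, A–C} are in the MST → 3.

3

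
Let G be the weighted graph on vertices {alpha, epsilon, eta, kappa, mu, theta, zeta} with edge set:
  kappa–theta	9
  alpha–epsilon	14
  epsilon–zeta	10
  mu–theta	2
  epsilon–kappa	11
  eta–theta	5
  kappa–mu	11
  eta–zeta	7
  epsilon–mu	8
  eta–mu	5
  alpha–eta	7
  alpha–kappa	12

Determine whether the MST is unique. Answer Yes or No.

No

Kruskal: consider edges lightest-first.
mu–theta (2): add. Components now {epsilon} {kappa} {mu,theta} {zeta} {eta} {alpha}
eta–mu (5): add. Components now {epsilon} {kappa} {eta,mu,theta} {zeta} {alpha}
eta–theta (5): skip — theta and eta already connected.
alpha–eta (7): add. Components now {epsilon} {kappa} {alpha,eta,mu,theta} {zeta}
eta–zeta (7): add. Components now {epsilon} {kappa} {alpha,eta,mu,theta,zeta}
epsilon–mu (8): add. Components now {alpha,epsilon,eta,mu,theta,zeta} {kappa}
kappa–theta (9): add. Components now {alpha,epsilon,eta,kappa,mu,theta,zeta}
Non-tree edge eta–theta has weight 5, equal to the heaviest edge on its tree cycle — swapping gives another MST of the same weight. Not unique.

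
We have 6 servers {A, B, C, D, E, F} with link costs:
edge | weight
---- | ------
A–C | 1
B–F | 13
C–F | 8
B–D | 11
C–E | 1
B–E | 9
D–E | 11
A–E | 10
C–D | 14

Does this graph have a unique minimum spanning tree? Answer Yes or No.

Kruskal: consider edges lightest-first.
A–C (1): add. Components now {A,C} {B} {D} {E} {F}
C–E (1): add. Components now {A,C,E} {B} {D} {F}
C–F (8): add. Components now {A,C,E,F} {B} {D}
B–E (9): add. Components now {A,B,C,E,F} {D}
A–E (10): skip — A and E already connected.
B–D (11): add. Components now {A,B,C,D,E,F}
Non-tree edge D–E has weight 11, equal to the heaviest edge on its tree cycle — swapping gives another MST of the same weight. Not unique.

No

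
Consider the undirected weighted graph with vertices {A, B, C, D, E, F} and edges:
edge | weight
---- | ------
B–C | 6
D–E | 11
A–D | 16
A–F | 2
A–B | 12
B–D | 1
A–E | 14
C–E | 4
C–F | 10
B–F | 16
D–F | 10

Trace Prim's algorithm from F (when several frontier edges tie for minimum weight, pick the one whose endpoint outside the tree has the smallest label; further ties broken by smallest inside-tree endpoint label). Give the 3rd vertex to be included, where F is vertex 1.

C

Grow the tree from F using Prim:
Step 1: frontier [A–F 2, C–F 10, D–F 10, B–F 16] → take A–F (2); add A.
Step 2: frontier [A–B 12, A–E 14, A–D 16, C–F 10, D–F 10, B–F 16] → take C–F (10); add C.
Step 3: frontier [A–B 12, A–E 14, A–D 16, C–E 4, B–C 6, D–F 10, B–F 16] → take C–E (4); add E.
Step 4: frontier [A–B 12, A–D 16, B–C 6, D–E 11, D–F 10, B–F 16] → take B–C (6); add B.
Step 5: frontier [A–D 16, B–D 1, D–E 11, D–F 10] → take B–D (1); add D.
Vertex order: F, A, C, E, B, D. The 3rd vertex is C.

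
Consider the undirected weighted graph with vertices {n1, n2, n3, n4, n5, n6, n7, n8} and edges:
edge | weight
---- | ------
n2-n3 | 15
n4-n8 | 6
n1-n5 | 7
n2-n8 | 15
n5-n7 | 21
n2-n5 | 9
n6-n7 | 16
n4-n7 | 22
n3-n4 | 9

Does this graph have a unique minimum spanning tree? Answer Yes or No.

No

Kruskal's algorithm — process edges by increasing weight (ties by edge label):
n4-n8 (6): add — endpoints in different components.
n1-n5 (7): add — endpoints in different components.
n2-n5 (9): add — endpoints in different components.
n3-n4 (9): add — endpoints in different components.
n2-n3 (15): add — endpoints in different components.
n2-n8 (15): skip — n2 and n8 already connected.
n6-n7 (16): add — endpoints in different components.
n5-n7 (21): add — endpoints in different components.
Non-tree edge n2-n8 has weight 15, equal to the heaviest edge on its tree cycle — swapping gives another MST of the same weight. Not unique.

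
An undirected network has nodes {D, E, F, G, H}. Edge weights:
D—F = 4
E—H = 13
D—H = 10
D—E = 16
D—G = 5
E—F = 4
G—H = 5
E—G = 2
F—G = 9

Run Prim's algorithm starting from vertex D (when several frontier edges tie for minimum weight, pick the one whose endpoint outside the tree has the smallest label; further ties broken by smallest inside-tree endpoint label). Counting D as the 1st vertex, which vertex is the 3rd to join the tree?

E

Grow the tree from D using Prim:
Step 1: cheapest edge leaving the tree is D—F (4); add F.
Step 2: cheapest edge leaving the tree is E—F (4); add E.
Step 3: cheapest edge leaving the tree is E—G (2); add G.
Step 4: cheapest edge leaving the tree is G—H (5); add H.
Vertex order: D, F, E, G, H. The 3rd vertex is E.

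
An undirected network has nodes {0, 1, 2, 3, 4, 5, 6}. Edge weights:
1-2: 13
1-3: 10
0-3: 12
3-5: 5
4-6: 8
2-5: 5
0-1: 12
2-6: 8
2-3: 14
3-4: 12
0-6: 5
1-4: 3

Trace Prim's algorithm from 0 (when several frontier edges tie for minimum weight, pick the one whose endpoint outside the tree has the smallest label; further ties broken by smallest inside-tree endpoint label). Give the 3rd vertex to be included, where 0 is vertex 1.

2

Prim, starting at 0.
Step 1: cheapest edge leaving the tree is 0-6 (5); add 6.
Step 2: cheapest edge leaving the tree is 2-6 (8); add 2.
Step 3: cheapest edge leaving the tree is 2-5 (5); add 5.
Step 4: cheapest edge leaving the tree is 3-5 (5); add 3.
Step 5: cheapest edge leaving the tree is 4-6 (8); add 4.
Step 6: cheapest edge leaving the tree is 1-4 (3); add 1.
Vertex order: 0, 6, 2, 5, 3, 4, 1. The 3rd vertex is 2.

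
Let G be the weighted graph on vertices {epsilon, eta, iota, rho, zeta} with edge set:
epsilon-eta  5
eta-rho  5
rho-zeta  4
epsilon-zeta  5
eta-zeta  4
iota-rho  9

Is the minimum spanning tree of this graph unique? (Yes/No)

No

Kruskal: consider edges lightest-first.
eta-zeta (4): add — endpoints in different components.
rho-zeta (4): add — endpoints in different components.
epsilon-eta (5): add — endpoints in different components.
epsilon-zeta (5): skip — epsilon and zeta already connected.
eta-rho (5): skip — eta and rho already connected.
iota-rho (9): add — endpoints in different components.
Non-tree edge epsilon-zeta has weight 5, equal to the heaviest edge on its tree cycle — swapping gives another MST of the same weight. Not unique.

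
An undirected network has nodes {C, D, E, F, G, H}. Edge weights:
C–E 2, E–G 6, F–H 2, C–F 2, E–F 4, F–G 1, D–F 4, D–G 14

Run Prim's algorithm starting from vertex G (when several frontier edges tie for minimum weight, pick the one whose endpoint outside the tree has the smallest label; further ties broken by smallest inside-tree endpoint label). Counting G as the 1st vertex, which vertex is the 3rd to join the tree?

C

Prim's algorithm from G:
Step 1: cheapest edge leaving the tree is F–G (1); add F.
Step 2: cheapest edge leaving the tree is C–F (2); add C.
Step 3: cheapest edge leaving the tree is C–E (2); add E.
Step 4: cheapest edge leaving the tree is F–H (2); add H.
Step 5: cheapest edge leaving the tree is D–F (4); add D.
Vertex order: G, F, C, E, H, D. The 3rd vertex is C.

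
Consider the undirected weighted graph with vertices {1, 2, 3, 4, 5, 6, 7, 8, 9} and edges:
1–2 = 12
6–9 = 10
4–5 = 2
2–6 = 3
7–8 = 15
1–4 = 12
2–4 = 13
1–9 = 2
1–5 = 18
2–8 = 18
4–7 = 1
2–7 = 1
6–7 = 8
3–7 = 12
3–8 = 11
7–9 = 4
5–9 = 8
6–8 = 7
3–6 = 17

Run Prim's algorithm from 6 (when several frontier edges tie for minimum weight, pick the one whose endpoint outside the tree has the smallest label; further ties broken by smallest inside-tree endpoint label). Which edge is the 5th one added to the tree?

7-9

Prim's algorithm from 6:
Step 1: cheapest edge leaving the tree is 2–6 (3); add 2.
Step 2: cheapest edge leaving the tree is 2–7 (1); add 7.
Step 3: cheapest edge leaving the tree is 4–7 (1); add 4.
Step 4: cheapest edge leaving the tree is 4–5 (2); add 5.
Step 5: cheapest edge leaving the tree is 7–9 (4); add 9.
Step 6: cheapest edge leaving the tree is 1–9 (2); add 1.
Step 7: cheapest edge leaving the tree is 6–8 (7); add 8.
Step 8: cheapest edge leaving the tree is 3–8 (11); add 3.
The 5th edge added is 7–9.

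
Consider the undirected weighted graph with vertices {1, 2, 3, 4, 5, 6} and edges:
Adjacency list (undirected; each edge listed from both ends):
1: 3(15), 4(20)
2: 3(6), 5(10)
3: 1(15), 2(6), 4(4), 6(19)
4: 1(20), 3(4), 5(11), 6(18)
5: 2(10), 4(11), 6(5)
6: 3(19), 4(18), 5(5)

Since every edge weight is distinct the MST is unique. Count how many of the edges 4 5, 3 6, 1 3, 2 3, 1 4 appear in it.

2

Kruskal's algorithm — process edges by increasing weight (ties by edge label):
3 4 (4): add. Components now {1} {2} {3,4} {5} {6}
5 6 (5): add. Components now {1} {2} {3,4} {5,6}
2 3 (6): add. Components now {1} {2,3,4} {5,6}
2 5 (10): add. Components now {1} {2,3,4,5,6}
4 5 (11): skip — 4 and 5 already connected.
1 3 (15): add. Components now {1,2,3,4,5,6}
MST edge set: {3 4, 5 6, 2 3, 2 5, 1 3}.
Of the listed edges, {1 3, 2 3} are in the MST → 2.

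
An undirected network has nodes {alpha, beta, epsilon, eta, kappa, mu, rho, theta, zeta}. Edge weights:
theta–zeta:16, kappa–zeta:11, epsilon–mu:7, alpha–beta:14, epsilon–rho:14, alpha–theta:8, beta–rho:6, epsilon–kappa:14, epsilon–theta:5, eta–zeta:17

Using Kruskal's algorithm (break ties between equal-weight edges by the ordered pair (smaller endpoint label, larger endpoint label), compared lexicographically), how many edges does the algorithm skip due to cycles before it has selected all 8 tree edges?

Sort edges by weight, then run Kruskal:
epsilon–theta (5): add — endpoints in different components.
beta–rho (6): add — endpoints in different components.
epsilon–mu (7): add — endpoints in different components.
alpha–theta (8): add — endpoints in different components.
kappa–zeta (11): add — endpoints in different components.
alpha–beta (14): add — endpoints in different components.
epsilon–kappa (14): add — endpoints in different components.
epsilon–rho (14): skip — epsilon and rho already connected.
theta–zeta (16): skip — theta and zeta already connected.
eta–zeta (17): add — endpoints in different components.
Edges rejected before the tree was complete: 2.

2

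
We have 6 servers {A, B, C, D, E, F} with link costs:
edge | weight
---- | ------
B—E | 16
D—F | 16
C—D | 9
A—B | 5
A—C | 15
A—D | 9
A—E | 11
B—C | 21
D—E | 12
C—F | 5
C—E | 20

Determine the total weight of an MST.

39

Grow the tree from D using Prim:
Step 1: cheapest edge leaving the tree is A—D (9); add A.
Step 2: cheapest edge leaving the tree is A—B (5); add B.
Step 3: cheapest edge leaving the tree is C—D (9); add C.
Step 4: cheapest edge leaving the tree is C—F (5); add F.
Step 5: cheapest edge leaving the tree is A—E (11); add E.
MST edges: A—D, A—B, C—D, C—F, A—E; total weight 9+5+9+5+11 = 39.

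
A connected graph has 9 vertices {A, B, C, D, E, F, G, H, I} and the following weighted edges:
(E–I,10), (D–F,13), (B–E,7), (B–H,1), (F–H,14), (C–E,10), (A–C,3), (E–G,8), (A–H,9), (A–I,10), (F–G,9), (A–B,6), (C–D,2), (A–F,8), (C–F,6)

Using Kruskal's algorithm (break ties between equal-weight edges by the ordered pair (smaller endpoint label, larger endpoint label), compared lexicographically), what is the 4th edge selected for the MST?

Sort edges by weight, then run Kruskal:
B–H (1): add — endpoints in different components.
C–D (2): add — endpoints in different components.
A–C (3): add — endpoints in different components.
A–B (6): add — endpoints in different components.
C–F (6): add — endpoints in different components.
B–E (7): add — endpoints in different components.
A–F (8): skip — A and F already connected.
E–G (8): add — endpoints in different components.
A–H (9): skip — A and H already connected.
F–G (9): skip — F and G already connected.
A–I (10): add — endpoints in different components.
The 4th edge added is A–B.

A-B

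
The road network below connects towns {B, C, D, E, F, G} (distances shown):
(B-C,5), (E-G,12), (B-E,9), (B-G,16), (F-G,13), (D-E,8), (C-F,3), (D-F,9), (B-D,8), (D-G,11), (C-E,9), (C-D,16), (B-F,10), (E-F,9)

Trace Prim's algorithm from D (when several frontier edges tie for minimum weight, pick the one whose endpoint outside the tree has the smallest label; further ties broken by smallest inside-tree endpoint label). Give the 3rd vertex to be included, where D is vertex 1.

C

Prim, starting at D.
Step 1: frontier [B-D 8, D-E 8, D-F 9, D-G 11, C-D 16] → take B-D (8); add B.
Step 2: frontier [B-C 5, B-E 9, B-F 10, B-G 16, D-E 8, D-F 9, D-G 11, C-D 16] → take B-C (5); add C.
Step 3: frontier [B-E 9, B-F 10, B-G 16, C-F 3, C-E 9, D-E 8, D-F 9, D-G 11] → take C-F (3); add F.
Step 4: frontier [B-E 9, B-G 16, C-E 9, D-E 8, D-G 11, E-F 9, F-G 13] → take D-E (8); add E.
Step 5: frontier [B-G 16, D-G 11, E-G 12, F-G 13] → take D-G (11); add G.
Vertex order: D, B, C, F, E, G. The 3rd vertex is C.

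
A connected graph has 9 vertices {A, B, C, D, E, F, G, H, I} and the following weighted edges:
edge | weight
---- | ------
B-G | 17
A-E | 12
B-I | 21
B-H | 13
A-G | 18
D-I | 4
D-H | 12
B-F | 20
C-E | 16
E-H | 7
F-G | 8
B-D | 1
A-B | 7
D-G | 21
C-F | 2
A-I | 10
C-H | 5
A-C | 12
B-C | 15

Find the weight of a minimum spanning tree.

46

Kruskal: consider edges lightest-first.
B-D (1): add — endpoints in different components.
C-F (2): add — endpoints in different components.
D-I (4): add — endpoints in different components.
C-H (5): add — endpoints in different components.
A-B (7): add — endpoints in different components.
E-H (7): add — endpoints in different components.
F-G (8): add — endpoints in different components.
A-I (10): skip — A and I already connected.
A-C (12): add — endpoints in different components.
MST edges: B-D, C-F, D-I, C-H, A-B, E-H, F-G, A-C; total weight 1+2+4+5+7+7+8+12 = 46.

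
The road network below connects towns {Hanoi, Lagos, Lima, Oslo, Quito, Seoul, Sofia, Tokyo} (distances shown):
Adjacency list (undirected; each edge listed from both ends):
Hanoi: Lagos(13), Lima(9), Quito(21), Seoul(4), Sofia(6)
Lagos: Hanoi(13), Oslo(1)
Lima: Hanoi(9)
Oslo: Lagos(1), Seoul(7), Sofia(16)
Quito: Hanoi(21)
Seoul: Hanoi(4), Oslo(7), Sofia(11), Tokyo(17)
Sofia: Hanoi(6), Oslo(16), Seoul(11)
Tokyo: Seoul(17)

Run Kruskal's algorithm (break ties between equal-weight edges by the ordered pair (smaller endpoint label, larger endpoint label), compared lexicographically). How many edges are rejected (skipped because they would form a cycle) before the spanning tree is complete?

3

Sort edges by weight, then run Kruskal:
Lagos Oslo (1): add — endpoints in different components.
Hanoi Seoul (4): add — endpoints in different components.
Hanoi Sofia (6): add — endpoints in different components.
Oslo Seoul (7): add — endpoints in different components.
Hanoi Lima (9): add — endpoints in different components.
Seoul Sofia (11): skip — Seoul and Sofia already connected.
Hanoi Lagos (13): skip — Hanoi and Lagos already connected.
Oslo Sofia (16): skip — Oslo and Sofia already connected.
Seoul Tokyo (17): add — endpoints in different components.
Hanoi Quito (21): add — endpoints in different components.
Edges rejected before the tree was complete: 3.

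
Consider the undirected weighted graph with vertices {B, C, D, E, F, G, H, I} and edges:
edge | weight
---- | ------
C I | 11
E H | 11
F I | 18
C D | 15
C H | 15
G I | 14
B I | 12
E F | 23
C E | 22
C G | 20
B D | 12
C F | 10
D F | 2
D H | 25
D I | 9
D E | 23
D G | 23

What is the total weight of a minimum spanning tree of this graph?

73

Kruskal: consider edges lightest-first.
D F (2): add — endpoints in different components.
D I (9): add — endpoints in different components.
C F (10): add — endpoints in different components.
C I (11): skip — C and I already connected.
E H (11): add — endpoints in different components.
B D (12): add — endpoints in different components.
B I (12): skip — B and I already connected.
G I (14): add — endpoints in different components.
C D (15): skip — C and D already connected.
C H (15): add — endpoints in different components.
MST edges: D F, D I, C F, E H, B D, G I, C H; total weight 2+9+10+11+12+14+15 = 73.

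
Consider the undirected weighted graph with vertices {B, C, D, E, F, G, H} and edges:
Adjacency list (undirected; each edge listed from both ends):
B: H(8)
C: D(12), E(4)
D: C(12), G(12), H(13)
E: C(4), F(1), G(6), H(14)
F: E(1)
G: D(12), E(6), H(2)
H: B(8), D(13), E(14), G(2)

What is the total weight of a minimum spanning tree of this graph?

33

Sort edges by weight, then run Kruskal:
E F (1): add — endpoints in different components.
G H (2): add — endpoints in different components.
C E (4): add — endpoints in different components.
E G (6): add — endpoints in different components.
B H (8): add — endpoints in different components.
C D (12): add — endpoints in different components.
MST edges: E F, G H, C E, E G, B H, C D; total weight 1+2+4+6+8+12 = 33.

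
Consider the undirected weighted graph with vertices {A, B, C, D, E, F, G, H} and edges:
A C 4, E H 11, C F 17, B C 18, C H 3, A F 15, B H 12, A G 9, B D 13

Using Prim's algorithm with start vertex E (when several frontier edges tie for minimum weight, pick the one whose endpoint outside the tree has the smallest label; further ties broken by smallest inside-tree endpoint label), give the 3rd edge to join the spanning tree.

Prim's algorithm from E:
Step 1: cheapest edge leaving the tree is E H (11); add H.
Step 2: cheapest edge leaving the tree is C H (3); add C.
Step 3: cheapest edge leaving the tree is A C (4); add A.
Step 4: cheapest edge leaving the tree is A G (9); add G.
Step 5: cheapest edge leaving the tree is B H (12); add B.
Step 6: cheapest edge leaving the tree is B D (13); add D.
Step 7: cheapest edge leaving the tree is A F (15); add F.
The 3rd edge added is A C.

A-C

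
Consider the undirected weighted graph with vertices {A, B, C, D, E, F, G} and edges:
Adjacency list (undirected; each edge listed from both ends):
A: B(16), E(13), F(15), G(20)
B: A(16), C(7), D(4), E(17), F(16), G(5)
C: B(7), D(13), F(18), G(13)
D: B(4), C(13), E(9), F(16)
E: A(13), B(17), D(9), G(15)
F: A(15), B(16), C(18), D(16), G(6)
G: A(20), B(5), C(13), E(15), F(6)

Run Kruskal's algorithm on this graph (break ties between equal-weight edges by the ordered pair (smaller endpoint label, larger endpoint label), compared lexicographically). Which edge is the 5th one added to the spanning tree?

D-E

Sort edges by weight, then run Kruskal:
B—D (4): add. Components now {A} {B,D} {C} {E} {F} {G}
B—G (5): add. Components now {A} {B,D,G} {C} {E} {F}
F—G (6): add. Components now {A} {B,D,F,G} {C} {E}
B—C (7): add. Components now {A} {B,C,D,F,G} {E}
D—E (9): add. Components now {A} {B,C,D,E,F,G}
A—E (13): add. Components now {A,B,C,D,E,F,G}
The 5th edge added is D—E.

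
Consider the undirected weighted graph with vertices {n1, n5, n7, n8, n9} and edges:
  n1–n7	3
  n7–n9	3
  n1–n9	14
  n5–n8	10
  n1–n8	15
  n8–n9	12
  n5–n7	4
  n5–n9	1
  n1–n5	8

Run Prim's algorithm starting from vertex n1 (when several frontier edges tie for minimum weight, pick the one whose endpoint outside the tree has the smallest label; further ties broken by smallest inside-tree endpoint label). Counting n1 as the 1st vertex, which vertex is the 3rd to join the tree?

Prim, starting at n1.
Step 1: frontier [n1–n7 3, n1–n5 8, n1–n9 14, n1–n8 15] → take n1–n7 (3); add n7.
Step 2: frontier [n1–n5 8, n1–n9 14, n1–n8 15, n7–n9 3, n5–n7 4] → take n7–n9 (3); add n9.
Step 3: frontier [n1–n5 8, n1–n8 15, n5–n7 4, n5–n9 1, n8–n9 12] → take n5–n9 (1); add n5.
Step 4: frontier [n1–n8 15, n5–n8 10, n8–n9 12] → take n5–n8 (10); add n8.
Vertex order: n1, n7, n9, n5, n8. The 3rd vertex is n9.

n9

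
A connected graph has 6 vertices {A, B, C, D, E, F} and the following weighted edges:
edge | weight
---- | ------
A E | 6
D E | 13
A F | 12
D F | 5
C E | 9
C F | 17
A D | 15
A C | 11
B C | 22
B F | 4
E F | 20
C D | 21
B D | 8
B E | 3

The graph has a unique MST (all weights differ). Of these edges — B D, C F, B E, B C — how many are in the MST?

1

Sort edges by weight, then run Kruskal:
B E (3): add — endpoints in different components.
B F (4): add — endpoints in different components.
D F (5): add — endpoints in different components.
A E (6): add — endpoints in different components.
B D (8): skip — B and D already connected.
C E (9): add — endpoints in different components.
MST edge set: {B E, B F, D F, A E, C E}.
Of the listed edges, {B E} are in the MST → 1.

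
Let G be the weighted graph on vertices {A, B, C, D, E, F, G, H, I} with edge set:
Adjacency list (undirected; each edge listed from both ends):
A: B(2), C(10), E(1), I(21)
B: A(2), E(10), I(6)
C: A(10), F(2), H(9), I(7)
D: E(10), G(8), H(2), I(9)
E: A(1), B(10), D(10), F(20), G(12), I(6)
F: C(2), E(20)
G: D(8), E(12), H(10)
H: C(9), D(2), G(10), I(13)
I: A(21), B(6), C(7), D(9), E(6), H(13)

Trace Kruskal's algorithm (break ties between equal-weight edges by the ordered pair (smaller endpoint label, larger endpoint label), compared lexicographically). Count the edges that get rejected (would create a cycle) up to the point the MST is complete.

1

Sort edges by weight, then run Kruskal:
A E (1): add — endpoints in different components.
A B (2): add — endpoints in different components.
C F (2): add — endpoints in different components.
D H (2): add — endpoints in different components.
B I (6): add — endpoints in different components.
E I (6): skip — E and I already connected.
C I (7): add — endpoints in different components.
D G (8): add — endpoints in different components.
C H (9): add — endpoints in different components.
Edges rejected before the tree was complete: 1.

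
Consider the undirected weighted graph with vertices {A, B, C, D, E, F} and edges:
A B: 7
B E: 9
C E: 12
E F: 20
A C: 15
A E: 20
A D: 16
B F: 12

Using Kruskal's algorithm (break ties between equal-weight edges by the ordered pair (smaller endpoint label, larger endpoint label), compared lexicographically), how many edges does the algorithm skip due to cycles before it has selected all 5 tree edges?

Sort edges by weight, then run Kruskal:
A B (7): add — endpoints in different components.
B E (9): add — endpoints in different components.
B F (12): add — endpoints in different components.
C E (12): add — endpoints in different components.
A C (15): skip — A and C already connected.
A D (16): add — endpoints in different components.
Edges rejected before the tree was complete: 1.

1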